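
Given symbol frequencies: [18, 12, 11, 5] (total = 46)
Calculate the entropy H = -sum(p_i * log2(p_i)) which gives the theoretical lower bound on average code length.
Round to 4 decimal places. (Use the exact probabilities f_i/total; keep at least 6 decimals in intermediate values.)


Per-symbol terms -p_i * log2(p_i) with p_i = f_i/46:
  p = 18/46 = 0.391304: log2(p) = -1.353637, -p*log2(p) = 0.529684
  p = 12/46 = 0.260870: log2(p) = -1.938599, -p*log2(p) = 0.505722
  p = 11/46 = 0.239130: log2(p) = -2.064130, -p*log2(p) = 0.493596
  p = 5/46 = 0.108696: log2(p) = -3.201634, -p*log2(p) = 0.348004
H = 0.529684 + 0.505722 + 0.493596 + 0.348004 = 1.877006

H = 1.877 bits/symbol


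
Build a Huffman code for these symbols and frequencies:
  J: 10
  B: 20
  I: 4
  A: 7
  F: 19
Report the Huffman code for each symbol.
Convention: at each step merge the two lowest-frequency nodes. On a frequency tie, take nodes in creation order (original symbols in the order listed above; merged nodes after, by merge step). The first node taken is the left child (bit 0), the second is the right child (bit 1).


Huffman tree construction:
Step 1: Merge I(4) + A(7) = 11
Step 2: Merge J(10) + (I+A)(11) = 21
Step 3: Merge F(19) + B(20) = 39
Step 4: Merge (J+(I+A))(21) + (F+B)(39) = 60
Read each symbol's code off the tree from the root (left child = 0, right child = 1).

Codes:
  J: 00 (length 2)
  B: 11 (length 2)
  I: 010 (length 3)
  A: 011 (length 3)
  F: 10 (length 2)
Average code length: 131/60 = 2.1833 bits/symbol


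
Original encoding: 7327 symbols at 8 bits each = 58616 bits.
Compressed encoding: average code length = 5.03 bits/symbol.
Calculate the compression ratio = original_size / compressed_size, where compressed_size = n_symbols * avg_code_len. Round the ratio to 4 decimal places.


original_size = n_symbols * orig_bits = 7327 * 8 = 58616 bits
compressed_size = n_symbols * avg_code_len = 7327 * 5.03 = 36854.81 bits
ratio = original_size / compressed_size = 58616 / 36854.81 = 1.5905

Compression ratio = 1.5905


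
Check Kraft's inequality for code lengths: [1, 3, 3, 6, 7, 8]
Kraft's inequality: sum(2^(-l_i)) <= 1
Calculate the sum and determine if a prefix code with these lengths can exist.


Sum = 2^(-1) + 2^(-3) + 2^(-3) + 2^(-6) + 2^(-7) + 2^(-8)
    = 0.5 + 0.125 + 0.125 + 0.015625 + 0.0078125 + 0.00390625
    = 199/256 = 0.77734375
Since 0.77734375 <= 1, Kraft's inequality IS satisfied.
A prefix code with these lengths CAN exist.

Kraft sum = 0.77734375. Satisfied.


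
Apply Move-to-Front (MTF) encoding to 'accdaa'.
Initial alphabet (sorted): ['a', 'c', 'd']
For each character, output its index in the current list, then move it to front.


MTF encoding:
'a': index 0 in ['a', 'c', 'd'] -> ['a', 'c', 'd']
'c': index 1 in ['a', 'c', 'd'] -> ['c', 'a', 'd']
'c': index 0 in ['c', 'a', 'd'] -> ['c', 'a', 'd']
'd': index 2 in ['c', 'a', 'd'] -> ['d', 'c', 'a']
'a': index 2 in ['d', 'c', 'a'] -> ['a', 'd', 'c']
'a': index 0 in ['a', 'd', 'c'] -> ['a', 'd', 'c']


Output: [0, 1, 0, 2, 2, 0]


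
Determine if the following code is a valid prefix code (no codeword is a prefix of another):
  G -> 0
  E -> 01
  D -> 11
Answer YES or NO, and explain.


Checking each pair (does one codeword prefix another?):
  G='0' vs E='01': prefix -- VIOLATION

NO -- this is NOT a valid prefix code. G (0) is a prefix of E (01).


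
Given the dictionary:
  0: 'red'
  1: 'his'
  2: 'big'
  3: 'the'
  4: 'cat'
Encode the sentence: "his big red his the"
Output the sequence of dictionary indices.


Look up each word in the dictionary:
  'his' -> 1
  'big' -> 2
  'red' -> 0
  'his' -> 1
  'the' -> 3

Encoded: [1, 2, 0, 1, 3]


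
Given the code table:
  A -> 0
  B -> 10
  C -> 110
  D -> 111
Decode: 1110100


Decoding:
111 -> D
0 -> A
10 -> B
0 -> A


Result: DABA


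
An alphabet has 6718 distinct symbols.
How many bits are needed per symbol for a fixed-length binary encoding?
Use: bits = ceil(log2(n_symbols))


log2(6718) = 12.7138
Bracket: 2^12 = 4096 < 6718 <= 2^13 = 8192
So ceil(log2(6718)) = 13

bits = ceil(log2(6718)) = ceil(12.7138) = 13 bits


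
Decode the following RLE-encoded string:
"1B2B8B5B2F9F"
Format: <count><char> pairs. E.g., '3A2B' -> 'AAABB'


Expanding each <count><char> pair:
  1B -> 'B'
  2B -> 'BB'
  8B -> 'BBBBBBBB'
  5B -> 'BBBBB'
  2F -> 'FF'
  9F -> 'FFFFFFFFF'

Decoded = BBBBBBBBBBBBBBBBFFFFFFFFFFF


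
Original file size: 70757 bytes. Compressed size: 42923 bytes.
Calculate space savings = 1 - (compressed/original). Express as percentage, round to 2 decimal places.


ratio = compressed/original = 42923/70757 = 0.606625
savings = 1 - ratio = 1 - 0.606625 = 0.393375
as a percentage: 0.393375 * 100 = 39.34%

Space savings = 1 - 42923/70757 = 39.34%


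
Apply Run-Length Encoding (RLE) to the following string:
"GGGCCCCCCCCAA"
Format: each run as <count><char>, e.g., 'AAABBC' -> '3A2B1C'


Scanning runs left to right:
  i=0: run of 'G' x 3 -> '3G'
  i=3: run of 'C' x 8 -> '8C'
  i=11: run of 'A' x 2 -> '2A'

RLE = 3G8C2A


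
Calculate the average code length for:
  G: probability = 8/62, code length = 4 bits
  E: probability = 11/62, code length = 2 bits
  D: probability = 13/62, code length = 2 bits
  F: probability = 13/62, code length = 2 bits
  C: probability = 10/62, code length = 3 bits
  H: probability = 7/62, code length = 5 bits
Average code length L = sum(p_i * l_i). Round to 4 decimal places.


Weighted contributions p_i * l_i:
  G: (8/62) * 4 = 32/62
  E: (11/62) * 2 = 22/62
  D: (13/62) * 2 = 26/62
  F: (13/62) * 2 = 26/62
  C: (10/62) * 3 = 30/62
  H: (7/62) * 5 = 35/62
Sum = (32 + 22 + 26 + 26 + 30 + 35)/62 = 171/62

L = 171/62 = 2.7581 bits/symbol


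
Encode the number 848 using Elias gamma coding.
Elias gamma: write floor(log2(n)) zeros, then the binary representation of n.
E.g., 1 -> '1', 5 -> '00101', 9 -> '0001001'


num_bits = floor(log2(848)) + 1 = 10
leading_zeros = num_bits - 1 = 9
binary(848) = 1101010000

Elias gamma(848) = '000000000' + '1101010000' = 0000000001101010000 (19 bits)


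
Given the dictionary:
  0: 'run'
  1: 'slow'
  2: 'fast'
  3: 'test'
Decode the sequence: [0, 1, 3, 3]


Look up each index in the dictionary:
  0 -> 'run'
  1 -> 'slow'
  3 -> 'test'
  3 -> 'test'

Decoded: "run slow test test"


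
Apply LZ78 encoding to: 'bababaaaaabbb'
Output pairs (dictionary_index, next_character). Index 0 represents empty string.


LZ78 encoding steps:
Dictionary: {0: ''}
Step 1: w='' (idx 0), next='b' -> output (0, 'b'), add 'b' as idx 1
Step 2: w='' (idx 0), next='a' -> output (0, 'a'), add 'a' as idx 2
Step 3: w='b' (idx 1), next='a' -> output (1, 'a'), add 'ba' as idx 3
Step 4: w='ba' (idx 3), next='a' -> output (3, 'a'), add 'baa' as idx 4
Step 5: w='a' (idx 2), next='a' -> output (2, 'a'), add 'aa' as idx 5
Step 6: w='a' (idx 2), next='b' -> output (2, 'b'), add 'ab' as idx 6
Step 7: w='b' (idx 1), next='b' -> output (1, 'b'), add 'bb' as idx 7


Encoded: [(0, 'b'), (0, 'a'), (1, 'a'), (3, 'a'), (2, 'a'), (2, 'b'), (1, 'b')]


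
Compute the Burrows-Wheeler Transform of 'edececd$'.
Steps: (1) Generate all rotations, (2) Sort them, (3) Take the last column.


Rotations (sorted):
  0: $edececd -> last char: d
  1: cd$edece -> last char: e
  2: cecd$ede -> last char: e
  3: d$edecec -> last char: c
  4: dececd$e -> last char: e
  5: ecd$edec -> last char: c
  6: ececd$ed -> last char: d
  7: edececd$ -> last char: $


BWT = deececd$


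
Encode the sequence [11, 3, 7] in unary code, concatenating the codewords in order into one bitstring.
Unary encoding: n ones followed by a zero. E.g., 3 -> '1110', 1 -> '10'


Encode each number as n ones followed by a terminating 0:
  11 -> 111111111110 (12 bits)
  3 -> 1110 (4 bits)
  7 -> 11111110 (8 bits)
Total length = 12 + 4 + 8 = 24 bits.

Unary([11, 3, 7]) = 111111111110111011111110 (24 bits)


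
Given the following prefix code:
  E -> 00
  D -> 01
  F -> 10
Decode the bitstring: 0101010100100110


Decoding step by step:
Bits 01 -> D
Bits 01 -> D
Bits 01 -> D
Bits 01 -> D
Bits 00 -> E
Bits 10 -> F
Bits 01 -> D
Bits 10 -> F


Decoded message: DDDDEFDF


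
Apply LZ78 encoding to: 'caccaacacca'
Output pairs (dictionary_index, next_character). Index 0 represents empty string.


LZ78 encoding steps:
Dictionary: {0: ''}
Step 1: w='' (idx 0), next='c' -> output (0, 'c'), add 'c' as idx 1
Step 2: w='' (idx 0), next='a' -> output (0, 'a'), add 'a' as idx 2
Step 3: w='c' (idx 1), next='c' -> output (1, 'c'), add 'cc' as idx 3
Step 4: w='a' (idx 2), next='a' -> output (2, 'a'), add 'aa' as idx 4
Step 5: w='c' (idx 1), next='a' -> output (1, 'a'), add 'ca' as idx 5
Step 6: w='cc' (idx 3), next='a' -> output (3, 'a'), add 'cca' as idx 6


Encoded: [(0, 'c'), (0, 'a'), (1, 'c'), (2, 'a'), (1, 'a'), (3, 'a')]


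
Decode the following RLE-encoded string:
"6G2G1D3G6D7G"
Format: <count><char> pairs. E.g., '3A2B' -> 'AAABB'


Expanding each <count><char> pair:
  6G -> 'GGGGGG'
  2G -> 'GG'
  1D -> 'D'
  3G -> 'GGG'
  6D -> 'DDDDDD'
  7G -> 'GGGGGGG'

Decoded = GGGGGGGGDGGGDDDDDDGGGGGGG


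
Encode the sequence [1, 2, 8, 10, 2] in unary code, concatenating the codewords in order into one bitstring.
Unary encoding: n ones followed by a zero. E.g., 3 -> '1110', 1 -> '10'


Encode each number as n ones followed by a terminating 0:
  1 -> 10 (2 bits)
  2 -> 110 (3 bits)
  8 -> 111111110 (9 bits)
  10 -> 11111111110 (11 bits)
  2 -> 110 (3 bits)
Total length = 2 + 3 + 9 + 11 + 3 = 28 bits.

Unary([1, 2, 8, 10, 2]) = 1011011111111011111111110110 (28 bits)


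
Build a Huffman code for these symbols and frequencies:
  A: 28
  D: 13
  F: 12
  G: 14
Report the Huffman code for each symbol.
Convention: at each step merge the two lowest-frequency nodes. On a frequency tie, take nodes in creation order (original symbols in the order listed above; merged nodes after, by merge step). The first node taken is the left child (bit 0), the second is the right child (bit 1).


Huffman tree construction:
Step 1: Merge F(12) + D(13) = 25
Step 2: Merge G(14) + (F+D)(25) = 39
Step 3: Merge A(28) + (G+(F+D))(39) = 67
Read each symbol's code off the tree from the root (left child = 0, right child = 1).

Codes:
  A: 0 (length 1)
  D: 111 (length 3)
  F: 110 (length 3)
  G: 10 (length 2)
Average code length: 131/67 = 1.9552 bits/symbol


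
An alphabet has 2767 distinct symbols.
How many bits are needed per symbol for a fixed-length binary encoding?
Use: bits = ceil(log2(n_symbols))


log2(2767) = 11.4341
Bracket: 2^11 = 2048 < 2767 <= 2^12 = 4096
So ceil(log2(2767)) = 12

bits = ceil(log2(2767)) = ceil(11.4341) = 12 bits


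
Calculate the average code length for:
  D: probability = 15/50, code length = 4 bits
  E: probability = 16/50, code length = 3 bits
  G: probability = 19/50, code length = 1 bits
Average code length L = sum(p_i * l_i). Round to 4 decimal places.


Weighted contributions p_i * l_i:
  D: (15/50) * 4 = 60/50
  E: (16/50) * 3 = 48/50
  G: (19/50) * 1 = 19/50
Sum = (60 + 48 + 19)/50 = 127/50

L = 127/50 = 2.5400 bits/symbol


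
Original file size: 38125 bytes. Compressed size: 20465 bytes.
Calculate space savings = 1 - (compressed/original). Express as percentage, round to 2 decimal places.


ratio = compressed/original = 20465/38125 = 0.536787
savings = 1 - ratio = 1 - 0.536787 = 0.463213
as a percentage: 0.463213 * 100 = 46.32%

Space savings = 1 - 20465/38125 = 46.32%


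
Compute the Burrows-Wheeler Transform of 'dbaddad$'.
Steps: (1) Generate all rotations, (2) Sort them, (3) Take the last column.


Rotations (sorted):
  0: $dbaddad -> last char: d
  1: ad$dbadd -> last char: d
  2: addad$db -> last char: b
  3: baddad$d -> last char: d
  4: d$dbadda -> last char: a
  5: dad$dbad -> last char: d
  6: dbaddad$ -> last char: $
  7: ddad$dba -> last char: a


BWT = ddbdad$a


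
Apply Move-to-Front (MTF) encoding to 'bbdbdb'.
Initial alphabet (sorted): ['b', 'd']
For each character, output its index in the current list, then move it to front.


MTF encoding:
'b': index 0 in ['b', 'd'] -> ['b', 'd']
'b': index 0 in ['b', 'd'] -> ['b', 'd']
'd': index 1 in ['b', 'd'] -> ['d', 'b']
'b': index 1 in ['d', 'b'] -> ['b', 'd']
'd': index 1 in ['b', 'd'] -> ['d', 'b']
'b': index 1 in ['d', 'b'] -> ['b', 'd']


Output: [0, 0, 1, 1, 1, 1]


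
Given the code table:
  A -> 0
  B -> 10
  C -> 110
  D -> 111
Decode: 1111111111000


Decoding:
111 -> D
111 -> D
111 -> D
10 -> B
0 -> A
0 -> A


Result: DDDBAA


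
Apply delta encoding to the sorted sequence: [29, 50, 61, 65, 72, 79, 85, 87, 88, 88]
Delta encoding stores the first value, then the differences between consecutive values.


First value: 29
Deltas:
  50 - 29 = 21
  61 - 50 = 11
  65 - 61 = 4
  72 - 65 = 7
  79 - 72 = 7
  85 - 79 = 6
  87 - 85 = 2
  88 - 87 = 1
  88 - 88 = 0


Delta encoded: [29, 21, 11, 4, 7, 7, 6, 2, 1, 0]


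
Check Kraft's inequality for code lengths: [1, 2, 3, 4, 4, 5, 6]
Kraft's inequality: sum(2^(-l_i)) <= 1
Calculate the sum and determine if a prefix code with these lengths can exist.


Sum = 2^(-1) + 2^(-2) + 2^(-3) + 2^(-4) + 2^(-4) + 2^(-5) + 2^(-6)
    = 0.5 + 0.25 + 0.125 + 0.0625 + 0.0625 + 0.03125 + 0.015625
    = 67/64 = 1.046875
Since 1.046875 > 1, Kraft's inequality is NOT satisfied.
A prefix code with these lengths CANNOT exist.

Kraft sum = 1.046875. Not satisfied.


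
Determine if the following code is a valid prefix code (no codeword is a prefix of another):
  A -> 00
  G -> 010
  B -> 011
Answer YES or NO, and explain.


Checking each pair (does one codeword prefix another?):
  A='00' vs G='010': no prefix
  A='00' vs B='011': no prefix
  G='010' vs A='00': no prefix
  G='010' vs B='011': no prefix
  B='011' vs A='00': no prefix
  B='011' vs G='010': no prefix
No violation found over all pairs.

YES -- this is a valid prefix code. No codeword is a prefix of any other codeword.


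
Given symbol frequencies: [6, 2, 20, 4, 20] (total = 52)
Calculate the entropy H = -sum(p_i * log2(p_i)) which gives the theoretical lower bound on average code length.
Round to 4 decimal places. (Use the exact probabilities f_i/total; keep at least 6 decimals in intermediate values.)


Per-symbol terms -p_i * log2(p_i) with p_i = f_i/52:
  p = 6/52 = 0.115385: log2(p) = -3.115477, -p*log2(p) = 0.359478
  p = 2/52 = 0.038462: log2(p) = -4.700440, -p*log2(p) = 0.180786
  p = 20/52 = 0.384615: log2(p) = -1.378512, -p*log2(p) = 0.530197
  p = 4/52 = 0.076923: log2(p) = -3.700440, -p*log2(p) = 0.284649
  p = 20/52 = 0.384615: log2(p) = -1.378512, -p*log2(p) = 0.530197
H = 0.359478 + 0.180786 + 0.530197 + 0.284649 + 0.530197 = 1.885307

H = 1.8853 bits/symbol


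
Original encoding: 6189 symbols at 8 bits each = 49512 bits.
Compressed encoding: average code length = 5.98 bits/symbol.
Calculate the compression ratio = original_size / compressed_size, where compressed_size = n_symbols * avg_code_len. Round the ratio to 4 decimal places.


original_size = n_symbols * orig_bits = 6189 * 8 = 49512 bits
compressed_size = n_symbols * avg_code_len = 6189 * 5.98 = 37010.22 bits
ratio = original_size / compressed_size = 49512 / 37010.22 = 1.3378

Compression ratio = 1.3378


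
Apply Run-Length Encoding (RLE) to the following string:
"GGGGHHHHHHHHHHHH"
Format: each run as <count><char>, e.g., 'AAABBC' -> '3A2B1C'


Scanning runs left to right:
  i=0: run of 'G' x 4 -> '4G'
  i=4: run of 'H' x 12 -> '12H'

RLE = 4G12H


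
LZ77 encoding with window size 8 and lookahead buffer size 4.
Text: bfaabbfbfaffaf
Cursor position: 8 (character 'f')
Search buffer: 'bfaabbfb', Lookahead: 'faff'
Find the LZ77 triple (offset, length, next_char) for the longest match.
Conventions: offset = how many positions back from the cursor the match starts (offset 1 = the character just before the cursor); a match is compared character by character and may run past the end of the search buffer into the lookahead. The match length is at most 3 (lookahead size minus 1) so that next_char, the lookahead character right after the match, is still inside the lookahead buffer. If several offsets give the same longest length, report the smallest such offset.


Try each offset into the search buffer:
  offset=1 (pos 7, char 'b'): match length 0
  offset=2 (pos 6, char 'f'): match length 1
  offset=3 (pos 5, char 'b'): match length 0
  offset=4 (pos 4, char 'b'): match length 0
  offset=5 (pos 3, char 'a'): match length 0
  offset=6 (pos 2, char 'a'): match length 0
  offset=7 (pos 1, char 'f'): match length 2
  offset=8 (pos 0, char 'b'): match length 0
Longest match has length 2 at offset 7.
next_char = character at position 8 + 2 = 10 -> 'f'

Best match: offset=7, length=2 (matching 'fa' starting at position 1)
LZ77 triple: (7, 2, 'f')


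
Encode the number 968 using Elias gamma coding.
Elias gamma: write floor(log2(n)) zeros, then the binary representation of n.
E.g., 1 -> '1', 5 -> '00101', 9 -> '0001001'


num_bits = floor(log2(968)) + 1 = 10
leading_zeros = num_bits - 1 = 9
binary(968) = 1111001000

Elias gamma(968) = '000000000' + '1111001000' = 0000000001111001000 (19 bits)


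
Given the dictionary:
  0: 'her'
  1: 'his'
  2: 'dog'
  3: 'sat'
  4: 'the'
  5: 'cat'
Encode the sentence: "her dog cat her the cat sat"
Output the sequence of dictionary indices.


Look up each word in the dictionary:
  'her' -> 0
  'dog' -> 2
  'cat' -> 5
  'her' -> 0
  'the' -> 4
  'cat' -> 5
  'sat' -> 3

Encoded: [0, 2, 5, 0, 4, 5, 3]


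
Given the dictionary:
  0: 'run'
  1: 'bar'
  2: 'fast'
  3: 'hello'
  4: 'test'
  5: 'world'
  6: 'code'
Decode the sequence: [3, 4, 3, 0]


Look up each index in the dictionary:
  3 -> 'hello'
  4 -> 'test'
  3 -> 'hello'
  0 -> 'run'

Decoded: "hello test hello run"


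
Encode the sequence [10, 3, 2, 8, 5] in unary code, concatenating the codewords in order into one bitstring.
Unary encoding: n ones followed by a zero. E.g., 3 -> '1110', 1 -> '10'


Encode each number as n ones followed by a terminating 0:
  10 -> 11111111110 (11 bits)
  3 -> 1110 (4 bits)
  2 -> 110 (3 bits)
  8 -> 111111110 (9 bits)
  5 -> 111110 (6 bits)
Total length = 11 + 4 + 3 + 9 + 6 = 33 bits.

Unary([10, 3, 2, 8, 5]) = 111111111101110110111111110111110 (33 bits)


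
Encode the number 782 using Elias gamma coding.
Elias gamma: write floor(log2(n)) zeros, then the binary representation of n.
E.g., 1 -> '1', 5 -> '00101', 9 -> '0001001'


num_bits = floor(log2(782)) + 1 = 10
leading_zeros = num_bits - 1 = 9
binary(782) = 1100001110

Elias gamma(782) = '000000000' + '1100001110' = 0000000001100001110 (19 bits)


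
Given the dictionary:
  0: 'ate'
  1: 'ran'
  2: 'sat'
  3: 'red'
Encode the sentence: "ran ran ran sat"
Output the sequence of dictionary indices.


Look up each word in the dictionary:
  'ran' -> 1
  'ran' -> 1
  'ran' -> 1
  'sat' -> 2

Encoded: [1, 1, 1, 2]


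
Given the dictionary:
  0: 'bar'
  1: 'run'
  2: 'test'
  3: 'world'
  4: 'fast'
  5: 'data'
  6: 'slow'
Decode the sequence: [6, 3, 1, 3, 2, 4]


Look up each index in the dictionary:
  6 -> 'slow'
  3 -> 'world'
  1 -> 'run'
  3 -> 'world'
  2 -> 'test'
  4 -> 'fast'

Decoded: "slow world run world test fast"


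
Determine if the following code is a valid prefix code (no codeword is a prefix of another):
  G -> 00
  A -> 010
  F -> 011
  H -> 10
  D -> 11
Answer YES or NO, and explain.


Checking each pair (does one codeword prefix another?):
  G='00' vs A='010': no prefix
  G='00' vs F='011': no prefix
  G='00' vs H='10': no prefix
  G='00' vs D='11': no prefix
  A='010' vs G='00': no prefix
  A='010' vs F='011': no prefix
  A='010' vs H='10': no prefix
  A='010' vs D='11': no prefix
  F='011' vs G='00': no prefix
  F='011' vs A='010': no prefix
  F='011' vs H='10': no prefix
  F='011' vs D='11': no prefix
  H='10' vs G='00': no prefix
  H='10' vs A='010': no prefix
  H='10' vs F='011': no prefix
  H='10' vs D='11': no prefix
  D='11' vs G='00': no prefix
  D='11' vs A='010': no prefix
  D='11' vs F='011': no prefix
  D='11' vs H='10': no prefix
No violation found over all pairs.

YES -- this is a valid prefix code. No codeword is a prefix of any other codeword.


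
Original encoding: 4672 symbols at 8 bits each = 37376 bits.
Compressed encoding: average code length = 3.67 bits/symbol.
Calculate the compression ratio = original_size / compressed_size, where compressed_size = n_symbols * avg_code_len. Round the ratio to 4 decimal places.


original_size = n_symbols * orig_bits = 4672 * 8 = 37376 bits
compressed_size = n_symbols * avg_code_len = 4672 * 3.67 = 17146.24 bits
ratio = original_size / compressed_size = 37376 / 17146.24 = 2.1798

Compression ratio = 2.1798


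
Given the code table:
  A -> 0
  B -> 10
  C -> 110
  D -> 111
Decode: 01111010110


Decoding:
0 -> A
111 -> D
10 -> B
10 -> B
110 -> C


Result: ADBBC


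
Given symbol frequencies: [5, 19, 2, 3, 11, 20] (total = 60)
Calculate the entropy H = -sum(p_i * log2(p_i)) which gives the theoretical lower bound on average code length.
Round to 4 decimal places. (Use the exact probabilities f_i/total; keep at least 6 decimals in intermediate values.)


Per-symbol terms -p_i * log2(p_i) with p_i = f_i/60:
  p = 5/60 = 0.083333: log2(p) = -3.584963, -p*log2(p) = 0.298747
  p = 19/60 = 0.316667: log2(p) = -1.658963, -p*log2(p) = 0.525338
  p = 2/60 = 0.033333: log2(p) = -4.906891, -p*log2(p) = 0.163563
  p = 3/60 = 0.050000: log2(p) = -4.321928, -p*log2(p) = 0.216096
  p = 11/60 = 0.183333: log2(p) = -2.447459, -p*log2(p) = 0.448701
  p = 20/60 = 0.333333: log2(p) = -1.584963, -p*log2(p) = 0.528321
H = 0.298747 + 0.525338 + 0.163563 + 0.216096 + 0.448701 + 0.528321 = 2.180766

H = 2.1808 bits/symbol


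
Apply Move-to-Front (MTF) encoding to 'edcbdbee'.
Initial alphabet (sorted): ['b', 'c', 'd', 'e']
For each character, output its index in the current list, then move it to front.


MTF encoding:
'e': index 3 in ['b', 'c', 'd', 'e'] -> ['e', 'b', 'c', 'd']
'd': index 3 in ['e', 'b', 'c', 'd'] -> ['d', 'e', 'b', 'c']
'c': index 3 in ['d', 'e', 'b', 'c'] -> ['c', 'd', 'e', 'b']
'b': index 3 in ['c', 'd', 'e', 'b'] -> ['b', 'c', 'd', 'e']
'd': index 2 in ['b', 'c', 'd', 'e'] -> ['d', 'b', 'c', 'e']
'b': index 1 in ['d', 'b', 'c', 'e'] -> ['b', 'd', 'c', 'e']
'e': index 3 in ['b', 'd', 'c', 'e'] -> ['e', 'b', 'd', 'c']
'e': index 0 in ['e', 'b', 'd', 'c'] -> ['e', 'b', 'd', 'c']


Output: [3, 3, 3, 3, 2, 1, 3, 0]


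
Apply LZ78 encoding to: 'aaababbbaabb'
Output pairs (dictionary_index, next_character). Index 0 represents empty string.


LZ78 encoding steps:
Dictionary: {0: ''}
Step 1: w='' (idx 0), next='a' -> output (0, 'a'), add 'a' as idx 1
Step 2: w='a' (idx 1), next='a' -> output (1, 'a'), add 'aa' as idx 2
Step 3: w='' (idx 0), next='b' -> output (0, 'b'), add 'b' as idx 3
Step 4: w='a' (idx 1), next='b' -> output (1, 'b'), add 'ab' as idx 4
Step 5: w='b' (idx 3), next='b' -> output (3, 'b'), add 'bb' as idx 5
Step 6: w='aa' (idx 2), next='b' -> output (2, 'b'), add 'aab' as idx 6
Step 7: w='b' (idx 3), end of input -> output (3, '')


Encoded: [(0, 'a'), (1, 'a'), (0, 'b'), (1, 'b'), (3, 'b'), (2, 'b'), (3, '')]


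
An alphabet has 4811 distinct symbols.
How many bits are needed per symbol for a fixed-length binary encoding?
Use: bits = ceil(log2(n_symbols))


log2(4811) = 12.2321
Bracket: 2^12 = 4096 < 4811 <= 2^13 = 8192
So ceil(log2(4811)) = 13

bits = ceil(log2(4811)) = ceil(12.2321) = 13 bits


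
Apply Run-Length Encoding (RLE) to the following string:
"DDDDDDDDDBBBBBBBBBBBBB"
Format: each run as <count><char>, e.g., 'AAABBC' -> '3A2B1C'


Scanning runs left to right:
  i=0: run of 'D' x 9 -> '9D'
  i=9: run of 'B' x 13 -> '13B'

RLE = 9D13B


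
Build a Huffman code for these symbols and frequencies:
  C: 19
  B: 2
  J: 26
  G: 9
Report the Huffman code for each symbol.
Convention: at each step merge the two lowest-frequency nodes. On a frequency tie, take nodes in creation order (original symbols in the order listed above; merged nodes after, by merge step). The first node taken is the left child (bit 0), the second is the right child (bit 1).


Huffman tree construction:
Step 1: Merge B(2) + G(9) = 11
Step 2: Merge (B+G)(11) + C(19) = 30
Step 3: Merge J(26) + ((B+G)+C)(30) = 56
Read each symbol's code off the tree from the root (left child = 0, right child = 1).

Codes:
  C: 11 (length 2)
  B: 100 (length 3)
  J: 0 (length 1)
  G: 101 (length 3)
Average code length: 97/56 = 1.7321 bits/symbol


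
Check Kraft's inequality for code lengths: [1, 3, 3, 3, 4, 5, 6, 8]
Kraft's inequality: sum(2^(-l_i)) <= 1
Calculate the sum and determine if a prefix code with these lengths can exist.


Sum = 2^(-1) + 2^(-3) + 2^(-3) + 2^(-3) + 2^(-4) + 2^(-5) + 2^(-6) + 2^(-8)
    = 0.5 + 0.125 + 0.125 + 0.125 + 0.0625 + 0.03125 + 0.015625 + 0.00390625
    = 253/256 = 0.98828125
Since 0.98828125 <= 1, Kraft's inequality IS satisfied.
A prefix code with these lengths CAN exist.

Kraft sum = 0.98828125. Satisfied.


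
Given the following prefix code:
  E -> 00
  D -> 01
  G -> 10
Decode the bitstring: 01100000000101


Decoding step by step:
Bits 01 -> D
Bits 10 -> G
Bits 00 -> E
Bits 00 -> E
Bits 00 -> E
Bits 01 -> D
Bits 01 -> D


Decoded message: DGEEEDD


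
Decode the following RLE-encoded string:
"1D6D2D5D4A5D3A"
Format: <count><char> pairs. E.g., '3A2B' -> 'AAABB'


Expanding each <count><char> pair:
  1D -> 'D'
  6D -> 'DDDDDD'
  2D -> 'DD'
  5D -> 'DDDDD'
  4A -> 'AAAA'
  5D -> 'DDDDD'
  3A -> 'AAA'

Decoded = DDDDDDDDDDDDDDAAAADDDDDAAA


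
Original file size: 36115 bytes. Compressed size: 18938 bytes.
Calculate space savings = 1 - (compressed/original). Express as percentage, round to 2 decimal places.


ratio = compressed/original = 18938/36115 = 0.52438
savings = 1 - ratio = 1 - 0.52438 = 0.47562
as a percentage: 0.47562 * 100 = 47.56%

Space savings = 1 - 18938/36115 = 47.56%


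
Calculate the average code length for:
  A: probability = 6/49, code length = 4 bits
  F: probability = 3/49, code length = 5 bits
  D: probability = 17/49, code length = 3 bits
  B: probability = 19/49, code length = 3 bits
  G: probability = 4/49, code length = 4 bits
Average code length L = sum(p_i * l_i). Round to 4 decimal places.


Weighted contributions p_i * l_i:
  A: (6/49) * 4 = 24/49
  F: (3/49) * 5 = 15/49
  D: (17/49) * 3 = 51/49
  B: (19/49) * 3 = 57/49
  G: (4/49) * 4 = 16/49
Sum = (24 + 15 + 51 + 57 + 16)/49 = 163/49

L = 163/49 = 3.3265 bits/symbol


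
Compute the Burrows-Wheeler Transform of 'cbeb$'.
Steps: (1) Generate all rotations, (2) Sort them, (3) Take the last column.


Rotations (sorted):
  0: $cbeb -> last char: b
  1: b$cbe -> last char: e
  2: beb$c -> last char: c
  3: cbeb$ -> last char: $
  4: eb$cb -> last char: b


BWT = bec$b


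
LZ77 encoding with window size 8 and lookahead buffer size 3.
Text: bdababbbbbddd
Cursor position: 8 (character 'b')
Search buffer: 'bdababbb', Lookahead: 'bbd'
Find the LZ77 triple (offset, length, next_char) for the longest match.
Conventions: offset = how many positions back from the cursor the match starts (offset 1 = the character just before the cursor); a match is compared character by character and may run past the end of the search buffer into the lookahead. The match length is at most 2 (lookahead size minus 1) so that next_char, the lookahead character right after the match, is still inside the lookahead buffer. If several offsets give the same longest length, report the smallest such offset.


Try each offset into the search buffer:
  offset=1 (pos 7, char 'b'): match length 2
  offset=2 (pos 6, char 'b'): match length 2
  offset=3 (pos 5, char 'b'): match length 2
  offset=4 (pos 4, char 'a'): match length 0
  offset=5 (pos 3, char 'b'): match length 1
  offset=6 (pos 2, char 'a'): match length 0
  offset=7 (pos 1, char 'd'): match length 0
  offset=8 (pos 0, char 'b'): match length 1
Longest match has length 2, found at offsets 1, 2, 3; take the smallest, offset 1.
next_char = character at position 8 + 2 = 10 -> 'd'

Best match: offset=1, length=2 (matching 'bb' starting at position 7)
LZ77 triple: (1, 2, 'd')


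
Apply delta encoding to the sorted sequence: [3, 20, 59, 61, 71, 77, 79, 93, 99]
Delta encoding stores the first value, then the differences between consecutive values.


First value: 3
Deltas:
  20 - 3 = 17
  59 - 20 = 39
  61 - 59 = 2
  71 - 61 = 10
  77 - 71 = 6
  79 - 77 = 2
  93 - 79 = 14
  99 - 93 = 6


Delta encoded: [3, 17, 39, 2, 10, 6, 2, 14, 6]


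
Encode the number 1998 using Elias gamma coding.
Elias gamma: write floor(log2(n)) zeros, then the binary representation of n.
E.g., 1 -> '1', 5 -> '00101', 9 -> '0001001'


num_bits = floor(log2(1998)) + 1 = 11
leading_zeros = num_bits - 1 = 10
binary(1998) = 11111001110

Elias gamma(1998) = '0000000000' + '11111001110' = 000000000011111001110 (21 bits)


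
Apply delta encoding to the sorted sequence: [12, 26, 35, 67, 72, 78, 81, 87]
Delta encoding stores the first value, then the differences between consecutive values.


First value: 12
Deltas:
  26 - 12 = 14
  35 - 26 = 9
  67 - 35 = 32
  72 - 67 = 5
  78 - 72 = 6
  81 - 78 = 3
  87 - 81 = 6


Delta encoded: [12, 14, 9, 32, 5, 6, 3, 6]


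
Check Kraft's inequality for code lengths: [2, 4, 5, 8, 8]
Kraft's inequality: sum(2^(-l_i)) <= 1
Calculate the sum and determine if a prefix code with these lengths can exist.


Sum = 2^(-2) + 2^(-4) + 2^(-5) + 2^(-8) + 2^(-8)
    = 0.25 + 0.0625 + 0.03125 + 0.00390625 + 0.00390625
    = 90/256 = 0.3515625
Since 0.3515625 <= 1, Kraft's inequality IS satisfied.
A prefix code with these lengths CAN exist.

Kraft sum = 0.3515625. Satisfied.


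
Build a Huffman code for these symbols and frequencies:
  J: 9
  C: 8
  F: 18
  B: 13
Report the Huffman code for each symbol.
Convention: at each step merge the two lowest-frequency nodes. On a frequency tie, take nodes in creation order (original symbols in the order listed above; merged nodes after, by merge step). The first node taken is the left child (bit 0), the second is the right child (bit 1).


Huffman tree construction:
Step 1: Merge C(8) + J(9) = 17
Step 2: Merge B(13) + (C+J)(17) = 30
Step 3: Merge F(18) + (B+(C+J))(30) = 48
Read each symbol's code off the tree from the root (left child = 0, right child = 1).

Codes:
  J: 111 (length 3)
  C: 110 (length 3)
  F: 0 (length 1)
  B: 10 (length 2)
Average code length: 95/48 = 1.9792 bits/symbol


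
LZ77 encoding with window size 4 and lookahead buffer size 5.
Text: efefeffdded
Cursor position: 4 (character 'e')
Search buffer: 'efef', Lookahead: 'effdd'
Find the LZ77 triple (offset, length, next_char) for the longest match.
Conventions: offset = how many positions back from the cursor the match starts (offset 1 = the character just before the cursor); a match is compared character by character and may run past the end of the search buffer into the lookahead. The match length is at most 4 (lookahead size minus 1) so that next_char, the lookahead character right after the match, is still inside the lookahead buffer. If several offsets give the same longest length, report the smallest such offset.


Try each offset into the search buffer:
  offset=1 (pos 3, char 'f'): match length 0
  offset=2 (pos 2, char 'e'): match length 2
  offset=3 (pos 1, char 'f'): match length 0
  offset=4 (pos 0, char 'e'): match length 2
Longest match has length 2, found at offsets 2, 4; take the smallest, offset 2.
next_char = character at position 4 + 2 = 6 -> 'f'

Best match: offset=2, length=2 (matching 'ef' starting at position 2)
LZ77 triple: (2, 2, 'f')


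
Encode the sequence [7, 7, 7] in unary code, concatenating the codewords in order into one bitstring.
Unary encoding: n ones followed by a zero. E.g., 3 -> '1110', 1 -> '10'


Encode each number as n ones followed by a terminating 0:
  7 -> 11111110 (8 bits)
  7 -> 11111110 (8 bits)
  7 -> 11111110 (8 bits)
Total length = 8 + 8 + 8 = 24 bits.

Unary([7, 7, 7]) = 111111101111111011111110 (24 bits)


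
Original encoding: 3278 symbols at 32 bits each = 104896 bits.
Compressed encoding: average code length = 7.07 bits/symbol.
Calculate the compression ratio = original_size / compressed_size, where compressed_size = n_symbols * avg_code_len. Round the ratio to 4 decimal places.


original_size = n_symbols * orig_bits = 3278 * 32 = 104896 bits
compressed_size = n_symbols * avg_code_len = 3278 * 7.07 = 23175.46 bits
ratio = original_size / compressed_size = 104896 / 23175.46 = 4.5262

Compression ratio = 4.5262


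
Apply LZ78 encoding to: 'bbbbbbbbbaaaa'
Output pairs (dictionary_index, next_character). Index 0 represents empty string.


LZ78 encoding steps:
Dictionary: {0: ''}
Step 1: w='' (idx 0), next='b' -> output (0, 'b'), add 'b' as idx 1
Step 2: w='b' (idx 1), next='b' -> output (1, 'b'), add 'bb' as idx 2
Step 3: w='bb' (idx 2), next='b' -> output (2, 'b'), add 'bbb' as idx 3
Step 4: w='bbb' (idx 3), next='a' -> output (3, 'a'), add 'bbba' as idx 4
Step 5: w='' (idx 0), next='a' -> output (0, 'a'), add 'a' as idx 5
Step 6: w='a' (idx 5), next='a' -> output (5, 'a'), add 'aa' as idx 6


Encoded: [(0, 'b'), (1, 'b'), (2, 'b'), (3, 'a'), (0, 'a'), (5, 'a')]


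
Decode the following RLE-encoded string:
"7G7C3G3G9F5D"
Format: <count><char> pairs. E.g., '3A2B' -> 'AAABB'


Expanding each <count><char> pair:
  7G -> 'GGGGGGG'
  7C -> 'CCCCCCC'
  3G -> 'GGG'
  3G -> 'GGG'
  9F -> 'FFFFFFFFF'
  5D -> 'DDDDD'

Decoded = GGGGGGGCCCCCCCGGGGGGFFFFFFFFFDDDDD


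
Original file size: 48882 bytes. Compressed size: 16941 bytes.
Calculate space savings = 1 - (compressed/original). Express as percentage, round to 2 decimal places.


ratio = compressed/original = 16941/48882 = 0.346569
savings = 1 - ratio = 1 - 0.346569 = 0.653431
as a percentage: 0.653431 * 100 = 65.34%

Space savings = 1 - 16941/48882 = 65.34%


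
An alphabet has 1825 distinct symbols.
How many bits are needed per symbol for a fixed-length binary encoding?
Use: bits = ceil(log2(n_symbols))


log2(1825) = 10.8337
Bracket: 2^10 = 1024 < 1825 <= 2^11 = 2048
So ceil(log2(1825)) = 11

bits = ceil(log2(1825)) = ceil(10.8337) = 11 bits


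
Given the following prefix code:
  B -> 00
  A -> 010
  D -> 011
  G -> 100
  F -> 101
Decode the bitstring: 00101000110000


Decoding step by step:
Bits 00 -> B
Bits 101 -> F
Bits 00 -> B
Bits 011 -> D
Bits 00 -> B
Bits 00 -> B


Decoded message: BFBDBB


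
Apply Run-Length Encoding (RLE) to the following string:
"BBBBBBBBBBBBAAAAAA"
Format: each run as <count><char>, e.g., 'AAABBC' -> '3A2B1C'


Scanning runs left to right:
  i=0: run of 'B' x 12 -> '12B'
  i=12: run of 'A' x 6 -> '6A'

RLE = 12B6A


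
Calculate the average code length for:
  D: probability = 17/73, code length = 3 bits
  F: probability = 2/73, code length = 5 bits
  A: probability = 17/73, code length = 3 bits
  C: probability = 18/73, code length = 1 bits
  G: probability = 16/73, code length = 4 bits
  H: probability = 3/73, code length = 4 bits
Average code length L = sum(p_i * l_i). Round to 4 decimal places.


Weighted contributions p_i * l_i:
  D: (17/73) * 3 = 51/73
  F: (2/73) * 5 = 10/73
  A: (17/73) * 3 = 51/73
  C: (18/73) * 1 = 18/73
  G: (16/73) * 4 = 64/73
  H: (3/73) * 4 = 12/73
Sum = (51 + 10 + 51 + 18 + 64 + 12)/73 = 206/73

L = 206/73 = 2.8219 bits/symbol


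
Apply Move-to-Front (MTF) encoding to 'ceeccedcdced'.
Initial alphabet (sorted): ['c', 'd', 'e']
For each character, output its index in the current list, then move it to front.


MTF encoding:
'c': index 0 in ['c', 'd', 'e'] -> ['c', 'd', 'e']
'e': index 2 in ['c', 'd', 'e'] -> ['e', 'c', 'd']
'e': index 0 in ['e', 'c', 'd'] -> ['e', 'c', 'd']
'c': index 1 in ['e', 'c', 'd'] -> ['c', 'e', 'd']
'c': index 0 in ['c', 'e', 'd'] -> ['c', 'e', 'd']
'e': index 1 in ['c', 'e', 'd'] -> ['e', 'c', 'd']
'd': index 2 in ['e', 'c', 'd'] -> ['d', 'e', 'c']
'c': index 2 in ['d', 'e', 'c'] -> ['c', 'd', 'e']
'd': index 1 in ['c', 'd', 'e'] -> ['d', 'c', 'e']
'c': index 1 in ['d', 'c', 'e'] -> ['c', 'd', 'e']
'e': index 2 in ['c', 'd', 'e'] -> ['e', 'c', 'd']
'd': index 2 in ['e', 'c', 'd'] -> ['d', 'e', 'c']


Output: [0, 2, 0, 1, 0, 1, 2, 2, 1, 1, 2, 2]


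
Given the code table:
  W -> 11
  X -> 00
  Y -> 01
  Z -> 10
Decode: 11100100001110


Decoding:
11 -> W
10 -> Z
01 -> Y
00 -> X
00 -> X
11 -> W
10 -> Z


Result: WZYXXWZ


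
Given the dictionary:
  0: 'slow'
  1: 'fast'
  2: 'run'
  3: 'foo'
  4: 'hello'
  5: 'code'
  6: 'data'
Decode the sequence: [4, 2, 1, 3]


Look up each index in the dictionary:
  4 -> 'hello'
  2 -> 'run'
  1 -> 'fast'
  3 -> 'foo'

Decoded: "hello run fast foo"


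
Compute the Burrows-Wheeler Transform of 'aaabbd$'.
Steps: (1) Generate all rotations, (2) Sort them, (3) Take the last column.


Rotations (sorted):
  0: $aaabbd -> last char: d
  1: aaabbd$ -> last char: $
  2: aabbd$a -> last char: a
  3: abbd$aa -> last char: a
  4: bbd$aaa -> last char: a
  5: bd$aaab -> last char: b
  6: d$aaabb -> last char: b


BWT = d$aaabb


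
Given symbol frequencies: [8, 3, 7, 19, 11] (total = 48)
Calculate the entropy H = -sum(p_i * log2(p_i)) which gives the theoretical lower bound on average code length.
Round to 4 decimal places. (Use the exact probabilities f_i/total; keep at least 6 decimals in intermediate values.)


Per-symbol terms -p_i * log2(p_i) with p_i = f_i/48:
  p = 8/48 = 0.166667: log2(p) = -2.584963, -p*log2(p) = 0.430827
  p = 3/48 = 0.062500: log2(p) = -4.000000, -p*log2(p) = 0.250000
  p = 7/48 = 0.145833: log2(p) = -2.777608, -p*log2(p) = 0.405068
  p = 19/48 = 0.395833: log2(p) = -1.337035, -p*log2(p) = 0.529243
  p = 11/48 = 0.229167: log2(p) = -2.125531, -p*log2(p) = 0.487101
H = 0.430827 + 0.250000 + 0.405068 + 0.529243 + 0.487101 = 2.102239

H = 2.1022 bits/symbol


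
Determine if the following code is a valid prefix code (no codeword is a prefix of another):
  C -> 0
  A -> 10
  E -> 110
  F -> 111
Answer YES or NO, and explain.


Checking each pair (does one codeword prefix another?):
  C='0' vs A='10': no prefix
  C='0' vs E='110': no prefix
  C='0' vs F='111': no prefix
  A='10' vs C='0': no prefix
  A='10' vs E='110': no prefix
  A='10' vs F='111': no prefix
  E='110' vs C='0': no prefix
  E='110' vs A='10': no prefix
  E='110' vs F='111': no prefix
  F='111' vs C='0': no prefix
  F='111' vs A='10': no prefix
  F='111' vs E='110': no prefix
No violation found over all pairs.

YES -- this is a valid prefix code. No codeword is a prefix of any other codeword.


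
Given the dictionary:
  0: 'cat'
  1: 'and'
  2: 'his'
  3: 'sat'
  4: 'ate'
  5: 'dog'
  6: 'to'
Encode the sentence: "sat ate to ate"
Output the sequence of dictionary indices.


Look up each word in the dictionary:
  'sat' -> 3
  'ate' -> 4
  'to' -> 6
  'ate' -> 4

Encoded: [3, 4, 6, 4]


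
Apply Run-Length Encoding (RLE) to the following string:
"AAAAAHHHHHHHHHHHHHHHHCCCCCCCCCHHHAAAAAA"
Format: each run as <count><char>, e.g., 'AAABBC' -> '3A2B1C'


Scanning runs left to right:
  i=0: run of 'A' x 5 -> '5A'
  i=5: run of 'H' x 16 -> '16H'
  i=21: run of 'C' x 9 -> '9C'
  i=30: run of 'H' x 3 -> '3H'
  i=33: run of 'A' x 6 -> '6A'

RLE = 5A16H9C3H6A


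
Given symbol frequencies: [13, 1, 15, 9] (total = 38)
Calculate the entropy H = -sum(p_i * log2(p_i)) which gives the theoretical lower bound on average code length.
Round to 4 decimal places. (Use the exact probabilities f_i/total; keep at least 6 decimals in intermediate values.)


Per-symbol terms -p_i * log2(p_i) with p_i = f_i/38:
  p = 13/38 = 0.342105: log2(p) = -1.547488, -p*log2(p) = 0.529404
  p = 1/38 = 0.026316: log2(p) = -5.247928, -p*log2(p) = 0.138103
  p = 15/38 = 0.394737: log2(p) = -1.341037, -p*log2(p) = 0.529357
  p = 9/38 = 0.236842: log2(p) = -2.078003, -p*log2(p) = 0.492158
H = 0.529404 + 0.138103 + 0.529357 + 0.492158 = 1.689022

H = 1.689 bits/symbol


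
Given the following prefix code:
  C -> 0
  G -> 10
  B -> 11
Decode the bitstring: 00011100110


Decoding step by step:
Bits 0 -> C
Bits 0 -> C
Bits 0 -> C
Bits 11 -> B
Bits 10 -> G
Bits 0 -> C
Bits 11 -> B
Bits 0 -> C


Decoded message: CCCBGCBC


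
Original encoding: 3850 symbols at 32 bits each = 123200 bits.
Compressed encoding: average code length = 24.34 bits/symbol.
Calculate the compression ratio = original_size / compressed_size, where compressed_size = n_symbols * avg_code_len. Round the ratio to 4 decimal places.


original_size = n_symbols * orig_bits = 3850 * 32 = 123200 bits
compressed_size = n_symbols * avg_code_len = 3850 * 24.34 = 93709.0 bits
ratio = original_size / compressed_size = 123200 / 93709.0 = 1.3147

Compression ratio = 1.3147
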